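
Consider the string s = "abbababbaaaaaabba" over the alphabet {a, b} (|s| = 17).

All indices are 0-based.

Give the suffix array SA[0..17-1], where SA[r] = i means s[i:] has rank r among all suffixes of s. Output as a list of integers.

[16, 8, 9, 10, 11, 12, 3, 13, 5, 0, 15, 7, 2, 4, 14, 6, 1]

sorted suffixes:
  #0 SA[0]=16  'a'
  #1 SA[1]=8  'aaaaaabba'
  #2 SA[2]=9  'aaaaabba'
  #3 SA[3]=10  'aaaabba'
  #4 SA[4]=11  'aaabba'
  #5 SA[5]=12  'aabba'
  #6 SA[6]=3  'ababbaaaaaabba'
  #7 SA[7]=13  'abba'
  #8 SA[8]=5  'abbaaaaaabba'
  #9 SA[9]=0  'abbababbaaaaaabba'
  #10 SA[10]=15  'ba'
  #11 SA[11]=7  'baaaaaabba'
  #12 SA[12]=2  'bababbaaaaaabba'
  #13 SA[13]=4  'babbaaaaaabba'
  #14 SA[14]=14  'bba'
  #15 SA[15]=6  'bbaaaaaabba'
  #16 SA[16]=1  'bbababbaaaaaabba'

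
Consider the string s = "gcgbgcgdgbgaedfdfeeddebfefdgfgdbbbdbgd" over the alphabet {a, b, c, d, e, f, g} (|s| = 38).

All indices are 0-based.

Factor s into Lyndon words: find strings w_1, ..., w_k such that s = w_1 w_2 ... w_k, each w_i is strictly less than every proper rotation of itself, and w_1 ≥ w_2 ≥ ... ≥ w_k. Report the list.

["g", "cg", "bgcgdg", "bg", "aedfdfeeddebfefdgfgdbbbdbgd"]

emit factor 1: 'g' (i=0, period=1)
emit factor 2: 'cg' (i=1, period=2)
emit factor 3: 'bgcgdg' (i=3, period=6)
emit factor 4: 'bg' (i=9, period=2)
emit factor 5: 'aedfdfeeddebfefdgfgdbbbdbgd' (i=11, period=27)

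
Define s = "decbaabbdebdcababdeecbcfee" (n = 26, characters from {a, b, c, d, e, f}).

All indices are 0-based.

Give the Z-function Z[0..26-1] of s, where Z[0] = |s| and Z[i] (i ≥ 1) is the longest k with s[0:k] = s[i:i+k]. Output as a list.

Z[0]=26
i=1: fresh scan; Z[1]=0
i=2: fresh scan; Z[2]=0
i=3: fresh scan; Z[3]=0
i=4: fresh scan; Z[4]=0
i=5: fresh scan; Z[5]=0
i=6: fresh scan; Z[6]=0
i=7: fresh scan; Z[7]=0
i=8: fresh scan; Z[8]=2 extend→box=[8,10)
i=9: min(r-i=1, Z[1]=0)=0; Z[9]=0
i=10: fresh scan; Z[10]=0
i=11: fresh scan; Z[11]=1 extend→box=[11,12)
i=12: fresh scan; Z[12]=0
i=13: fresh scan; Z[13]=0
i=14: fresh scan; Z[14]=0
i=15: fresh scan; Z[15]=0
i=16: fresh scan; Z[16]=0
i=17: fresh scan; Z[17]=2 extend→box=[17,19)
i=18: min(r-i=1, Z[1]=0)=0; Z[18]=0
i=19: fresh scan; Z[19]=0
i=20: fresh scan; Z[20]=0
i=21: fresh scan; Z[21]=0
i=22: fresh scan; Z[22]=0
i=23: fresh scan; Z[23]=0
i=24: fresh scan; Z[24]=0
i=25: fresh scan; Z[25]=0

[26, 0, 0, 0, 0, 0, 0, 0, 2, 0, 0, 1, 0, 0, 0, 0, 0, 2, 0, 0, 0, 0, 0, 0, 0, 0]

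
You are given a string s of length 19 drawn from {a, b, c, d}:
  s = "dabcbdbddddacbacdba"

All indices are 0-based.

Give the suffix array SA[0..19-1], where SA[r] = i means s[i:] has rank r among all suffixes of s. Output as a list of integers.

rank→(start, suffix):
  0 → (18, 'a')
  1 → (1, 'abcbdbddddacbacdba')
  2 → (11, 'acbacdba')
  3 → (14, 'acdba')
  4 → (17, 'ba')
  5 → (13, 'bacdba')
  6 → (2, 'bcbdbddddacbacdba')
  7 → (4, 'bdbddddacbacdba')
  8 → (6, 'bddddacbacdba')
  9 → (12, 'cbacdba')
  10 → (3, 'cbdbddddacbacdba')
  11 → (15, 'cdba')
  12 → (0, 'dabcbdbddddacbacdba')
  13 → (10, 'dacbacdba')
  14 → (16, 'dba')
  15 → (5, 'dbddddacbacdba')
  16 → (9, 'ddacbacdba')
  17 → (8, 'dddacbacdba')
  18 → (7, 'ddddacbacdba')

[18, 1, 11, 14, 17, 13, 2, 4, 6, 12, 3, 15, 0, 10, 16, 5, 9, 8, 7]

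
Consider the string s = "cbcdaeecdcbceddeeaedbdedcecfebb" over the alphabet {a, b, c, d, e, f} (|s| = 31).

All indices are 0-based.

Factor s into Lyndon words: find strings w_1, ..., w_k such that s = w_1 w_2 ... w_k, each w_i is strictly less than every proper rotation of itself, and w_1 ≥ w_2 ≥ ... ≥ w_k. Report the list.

emit factor 1: 'c' (i=0, period=1)
emit factor 2: 'bcd' (i=1, period=3)
emit factor 3: 'aeecdcbceddee' (i=4, period=13)
emit factor 4: 'aedbdedcecfebb' (i=17, period=14)

["c", "bcd", "aeecdcbceddee", "aedbdedcecfebb"]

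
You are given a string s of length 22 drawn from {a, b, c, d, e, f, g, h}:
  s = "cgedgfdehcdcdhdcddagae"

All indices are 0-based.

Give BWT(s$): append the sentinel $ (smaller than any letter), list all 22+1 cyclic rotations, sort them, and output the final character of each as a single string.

rank  rotation                 last
    0  $cgedgfdehcdcdhdcddagae  e
    1  ae$cgedgfdehcdcdhdcddag  g
    2  agae$cgedgfdehcdcdhdcdd  d
    3  cdcdhdcddagae$cgedgfdeh  h
    4  cddagae$cgedgfdehcdcdhd  d
    5  cdhdcddagae$cgedgfdehcd  d
    6  cgedgfdehcdcdhdcddagae$  $
    7  dagae$cgedgfdehcdcdhdcd  d
    8  dcddagae$cgedgfdehcdcdh  h
    9  dcdhdcddagae$cgedgfdehc  c
   10  ddagae$cgedgfdehcdcdhdc  c
   11  dehcdcdhdcddagae$cgedgf  f
   12  dgfdehcdcdhdcddagae$cge  e
   13  dhdcddagae$cgedgfdehcdc  c
   14  e$cgedgfdehcdcdhdcddaga  a
   15  edgfdehcdcdhdcddagae$cg  g
   16  ehcdcdhdcddagae$cgedgfd  d
   17  fdehcdcdhdcddagae$cgedg  g
   18  gae$cgedgfdehcdcdhdcdda  a
   19  gedgfdehcdcdhdcddagae$c  c
   20  gfdehcdcdhdcddagae$cged  d
   21  hcdcdhdcddagae$cgedgfde  e
   22  hdcddagae$cgedgfdehcdcd  d

egdhdd$dhccfecagdgacded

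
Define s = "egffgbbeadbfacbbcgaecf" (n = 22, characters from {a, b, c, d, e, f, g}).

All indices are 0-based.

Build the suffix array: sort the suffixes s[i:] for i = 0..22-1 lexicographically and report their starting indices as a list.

[12, 8, 18, 14, 5, 15, 6, 10, 13, 20, 16, 9, 7, 19, 0, 21, 11, 2, 3, 17, 4, 1]

rank→(start, suffix):
  0 → (12, 'acbbcgaecf')
  1 → (8, 'adbfacbbcgaecf')
  2 → (18, 'aecf')
  3 → (14, 'bbcgaecf')
  4 → (5, 'bbeadbfacbbcgaecf')
  5 → (15, 'bcgaecf')
  6 → (6, 'beadbfacbbcgaecf')
  7 → (10, 'bfacbbcgaecf')
  8 → (13, 'cbbcgaecf')
  9 → (20, 'cf')
  10 → (16, 'cgaecf')
  11 → (9, 'dbfacbbcgaecf')
  12 → (7, 'eadbfacbbcgaecf')
  13 → (19, 'ecf')
  14 → (0, 'egffgbbeadbfacbbcgaecf')
  15 → (21, 'f')
  16 → (11, 'facbbcgaecf')
  17 → (2, 'ffgbbeadbfacbbcgaecf')
  18 → (3, 'fgbbeadbfacbbcgaecf')
  19 → (17, 'gaecf')
  20 → (4, 'gbbeadbfacbbcgaecf')
  21 → (1, 'gffgbbeadbfacbbcgaecf')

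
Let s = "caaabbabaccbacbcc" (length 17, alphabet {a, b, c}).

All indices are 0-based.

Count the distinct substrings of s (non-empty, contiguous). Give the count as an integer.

131

sorted suffixes:
  #0 SA[0]=1  'aaabbabaccbacbcc'
  #1 SA[1]=2  'aabbabaccbacbcc'
  #2 SA[2]=6  'abaccbacbcc'
  #3 SA[3]=3  'abbabaccbacbcc'
  #4 SA[4]=12  'acbcc'
  #5 SA[5]=8  'accbacbcc'
  #6 SA[6]=5  'babaccbacbcc'
  #7 SA[7]=11  'bacbcc'
  #8 SA[8]=7  'baccbacbcc'
  #9 SA[9]=4  'bbabaccbacbcc'
  #10 SA[10]=14  'bcc'
  #11 SA[11]=16  'c'
  #12 SA[12]=0  'caaabbabaccbacbcc'
  #13 SA[13]=10  'cbacbcc'
  #14 SA[14]=13  'cbcc'
  #15 SA[15]=15  'cc'
  #16 SA[16]=9  'ccbacbcc'

SA = [1, 2, 6, 3, 12, 8, 5, 11, 7, 4, 14, 16, 0, 10, 13, 15, 9]
rank  pair      lcp
   1  s[1:],s[2:]  2  'aa'
   2  s[2:],s[6:]  1  'a'
   3  s[6:],s[3:]  2  'ab'
   4  s[3:],s[12:]  1  'a'
   5  s[12:],s[8:]  2  'ac'
   6  s[8:],s[5:]  0  ''
   7  s[5:],s[11:]  2  'ba'
   8  s[11:],s[7:]  3  'bac'
   9  s[7:],s[4:]  1  'b'
  10  s[4:],s[14:]  1  'b'
  11  s[14:],s[16:]  0  ''
  12  s[16:],s[0:]  1  'c'
  13  s[0:],s[10:]  1  'c'
  14  s[10:],s[13:]  2  'cb'
  15  s[13:],s[15:]  1  'c'
  16  s[15:],s[9:]  2  'cc'

n(n+1)/2 = 17·18/2 = 153
Σ LCP = 0 + 2 + 1 + 2 + 1 + 2 + 0 + 2 + 3 + 1 + 1 + 0 + 1 + 1 + 2 + 1 + 2 = 22
distinct = 153 − 22 = 131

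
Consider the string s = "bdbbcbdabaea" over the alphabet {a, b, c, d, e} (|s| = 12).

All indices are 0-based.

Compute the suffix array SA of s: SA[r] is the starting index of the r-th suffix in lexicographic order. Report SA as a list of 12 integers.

rank | idx | suffix
   0 |  11 | a
   1 |   7 | abaea
   2 |   9 | aea
   3 |   8 | baea
   4 |   2 | bbcbdabaea
   5 |   3 | bcbdabaea
   6 |   5 | bdabaea
   7 |   0 | bdbbcbdabaea
   8 |   4 | cbdabaea
   9 |   6 | dabaea
  10 |   1 | dbbcbdabaea
  11 |  10 | ea

[11, 7, 9, 8, 2, 3, 5, 0, 4, 6, 1, 10]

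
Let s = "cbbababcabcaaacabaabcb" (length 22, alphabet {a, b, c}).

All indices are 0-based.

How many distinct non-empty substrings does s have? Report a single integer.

rank | idx | suffix
   0 |  11 | aaacabaabcb
   1 |  17 | aabcb
   2 |  12 | aacabaabcb
   3 |  15 | abaabcb
   4 |   3 | ababcabcaaacabaabcb
   5 |   8 | abcaaacabaabcb
   6 |   5 | abcabcaaacabaabcb
   7 |  18 | abcb
   8 |  13 | acabaabcb
   9 |  21 | b
  10 |  16 | baabcb
  11 |   2 | bababcabcaaacabaabcb
  12 |   4 | babcabcaaacabaabcb
  13 |   1 | bbababcabcaaacabaabcb
  14 |   9 | bcaaacabaabcb
  15 |   6 | bcabcaaacabaabcb
  16 |  19 | bcb
  17 |  10 | caaacabaabcb
  18 |  14 | cabaabcb
  19 |   7 | cabcaaacabaabcb
  20 |  20 | cb
  21 |   0 | cbbababcabcaaacabaabcb

SA = [11, 17, 12, 15, 3, 8, 5, 18, 13, 21, 16, 2, 4, 1, 9, 6, 19, 10, 14, 7, 20, 0]
i: (SA[i-1],SA[i]) lcp shared
  1: (11,17) 2 'aa'
  2: (17,12) 2 'aa'
  3: (12,15) 1 'a'
  4: (15,3) 3 'aba'
  5: (3,8) 2 'ab'
  6: (8,5) 4 'abca'
  7: (5,18) 3 'abc'
  8: (18,13) 1 'a'
  9: (13,21) 0 ''
  10: (21,16) 1 'b'
  11: (16,2) 2 'ba'
  12: (2,4) 3 'bab'
  13: (4,1) 1 'b'
  14: (1,9) 1 'b'
  15: (9,6) 3 'bca'
  16: (6,19) 2 'bc'
  17: (19,10) 0 ''
  18: (10,14) 2 'ca'
  19: (14,7) 3 'cab'
  20: (7,20) 1 'c'
  21: (20,0) 2 'cb'

n(n+1)/2 = 22·23/2 = 253
Σ LCP = 0 + 2 + 2 + 1 + 3 + 2 + 4 + 3 + 1 + 0 + 1 + 2 + 3 + 1 + 1 + 3 + 2 + 0 + 2 + 3 + 1 + 2 = 39
distinct = 253 − 39 = 214

214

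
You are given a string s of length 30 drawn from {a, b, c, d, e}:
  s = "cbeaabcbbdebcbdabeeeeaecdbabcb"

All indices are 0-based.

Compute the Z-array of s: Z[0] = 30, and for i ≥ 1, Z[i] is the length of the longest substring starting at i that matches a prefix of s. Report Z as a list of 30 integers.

[30, 0, 0, 0, 0, 0, 2, 0, 0, 0, 0, 0, 2, 0, 0, 0, 0, 0, 0, 0, 0, 0, 0, 1, 0, 0, 0, 0, 2, 0]

Z[0]=30
i=1: i≥r, start 0; Z[1]=0
i=2: i≥r, start 0; Z[2]=0
i=3: i≥r, start 0; Z[3]=0
i=4: i≥r, start 0; Z[4]=0
i=5: i≥r, start 0; Z[5]=0
i=6: i≥r, start 0; Z[6]=2 grow→box=[6,8)
i=7: min(r-i=1, Z[1]=0)=0; Z[7]=0
i=8: i≥r, start 0; Z[8]=0
i=9: i≥r, start 0; Z[9]=0
i=10: i≥r, start 0; Z[10]=0
i=11: i≥r, start 0; Z[11]=0
i=12: i≥r, start 0; Z[12]=2 grow→box=[12,14)
i=13: min(r-i=1, Z[1]=0)=0; Z[13]=0
i=14: i≥r, start 0; Z[14]=0
i=15: i≥r, start 0; Z[15]=0
i=16: i≥r, start 0; Z[16]=0
i=17: i≥r, start 0; Z[17]=0
i=18: i≥r, start 0; Z[18]=0
i=19: i≥r, start 0; Z[19]=0
i=20: i≥r, start 0; Z[20]=0
i=21: i≥r, start 0; Z[21]=0
i=22: i≥r, start 0; Z[22]=0
i=23: i≥r, start 0; Z[23]=1 grow→box=[23,24)
i=24: i≥r, start 0; Z[24]=0
i=25: i≥r, start 0; Z[25]=0
i=26: i≥r, start 0; Z[26]=0
i=27: i≥r, start 0; Z[27]=0
i=28: i≥r, start 0; Z[28]=2 grow→box=[28,30)
i=29: min(r-i=1, Z[1]=0)=0; Z[29]=0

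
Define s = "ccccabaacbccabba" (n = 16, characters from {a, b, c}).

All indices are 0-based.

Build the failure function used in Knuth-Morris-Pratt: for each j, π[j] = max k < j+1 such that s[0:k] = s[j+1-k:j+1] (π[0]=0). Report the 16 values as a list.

[0, 1, 2, 3, 0, 0, 0, 0, 1, 0, 1, 2, 0, 0, 0, 0]

π[0] = 0
j=1 s[j]='c': π[1]=1 (border 'c')
j=2 s[j]='c': π[2]=2 (border 'cc')
j=3 s[j]='c': π[3]=3 (border 'ccc')
j=4 s[j]='a': k: 3→2→1→0; π[4]=0 (border '')
j=5 s[j]='b': π[5]=0 (border '')
j=6 s[j]='a': π[6]=0 (border '')
j=7 s[j]='a': π[7]=0 (border '')
j=8 s[j]='c': π[8]=1 (border 'c')
j=9 s[j]='b': k: 1→0; π[9]=0 (border '')
j=10 s[j]='c': π[10]=1 (border 'c')
j=11 s[j]='c': π[11]=2 (border 'cc')
j=12 s[j]='a': k: 2→1→0; π[12]=0 (border '')
j=13 s[j]='b': π[13]=0 (border '')
j=14 s[j]='b': π[14]=0 (border '')
j=15 s[j]='a': π[15]=0 (border '')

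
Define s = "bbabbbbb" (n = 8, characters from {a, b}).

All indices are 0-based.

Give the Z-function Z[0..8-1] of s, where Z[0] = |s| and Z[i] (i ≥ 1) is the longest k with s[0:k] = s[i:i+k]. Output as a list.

Z[0]=8
i=1: outside box; Z[1]=1 extend→box=[1,2)
i=2: outside box; Z[2]=0
i=3: outside box; Z[3]=2 extend→box=[3,5)
i=4: min(r-i=1, Z[1]=1)=1; Z[4]=2 extend→box=[4,6)
i=5: min(r-i=1, Z[1]=1)=1; Z[5]=2 extend→box=[5,7)
i=6: min(r-i=1, Z[1]=1)=1; Z[6]=2 extend→box=[6,8)
i=7: min(r-i=1, Z[1]=1)=1; Z[7]=1

[8, 1, 0, 2, 2, 2, 2, 1]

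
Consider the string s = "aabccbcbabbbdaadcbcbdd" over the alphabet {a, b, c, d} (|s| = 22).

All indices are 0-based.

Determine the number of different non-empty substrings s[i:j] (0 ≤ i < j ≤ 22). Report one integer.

223

sorted suffixes:
  #0 SA[0]=0  'aabccbcbabbbdaadcbcbdd'
  #1 SA[1]=13  'aadcbcbdd'
  #2 SA[2]=8  'abbbdaadcbcbdd'
  #3 SA[3]=1  'abccbcbabbbdaadcbcbdd'
  #4 SA[4]=14  'adcbcbdd'
  #5 SA[5]=7  'babbbdaadcbcbdd'
  #6 SA[6]=9  'bbbdaadcbcbdd'
  #7 SA[7]=10  'bbdaadcbcbdd'
  #8 SA[8]=5  'bcbabbbdaadcbcbdd'
  #9 SA[9]=17  'bcbdd'
  #10 SA[10]=2  'bccbcbabbbdaadcbcbdd'
  #11 SA[11]=11  'bdaadcbcbdd'
  #12 SA[12]=19  'bdd'
  #13 SA[13]=6  'cbabbbdaadcbcbdd'
  #14 SA[14]=4  'cbcbabbbdaadcbcbdd'
  #15 SA[15]=16  'cbcbdd'
  #16 SA[16]=18  'cbdd'
  #17 SA[17]=3  'ccbcbabbbdaadcbcbdd'
  #18 SA[18]=21  'd'
  #19 SA[19]=12  'daadcbcbdd'
  #20 SA[20]=15  'dcbcbdd'
  #21 SA[21]=20  'dd'

SA = [0, 13, 8, 1, 14, 7, 9, 10, 5, 17, 2, 11, 19, 6, 4, 16, 18, 3, 21, 12, 15, 20]
[i] adj suffixes → lcp
  [1] 0/13 → 2 ('aa')
  [2] 13/8 → 1 ('a')
  [3] 8/1 → 2 ('ab')
  [4] 1/14 → 1 ('a')
  [5] 14/7 → 0 ('')
  [6] 7/9 → 1 ('b')
  [7] 9/10 → 2 ('bb')
  [8] 10/5 → 1 ('b')
  [9] 5/17 → 3 ('bcb')
  [10] 17/2 → 2 ('bc')
  [11] 2/11 → 1 ('b')
  [12] 11/19 → 2 ('bd')
  [13] 19/6 → 0 ('')
  [14] 6/4 → 2 ('cb')
  [15] 4/16 → 4 ('cbcb')
  [16] 16/18 → 2 ('cb')
  [17] 18/3 → 1 ('c')
  [18] 3/21 → 0 ('')
  [19] 21/12 → 1 ('d')
  [20] 12/15 → 1 ('d')
  [21] 15/20 → 1 ('d')

n(n+1)/2 = 22·23/2 = 253
Σ LCP = 0 + 2 + 1 + 2 + 1 + 0 + 1 + 2 + 1 + 3 + 2 + 1 + 2 + 0 + 2 + 4 + 2 + 1 + 0 + 1 + 1 + 1 = 30
distinct = 253 − 30 = 223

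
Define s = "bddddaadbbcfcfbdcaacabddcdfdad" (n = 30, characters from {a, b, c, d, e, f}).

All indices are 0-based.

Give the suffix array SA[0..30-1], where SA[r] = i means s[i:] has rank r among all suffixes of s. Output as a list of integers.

rank | idx | suffix
   0 |  17 | aacabddcdfdad
   1 |   5 | aadbbcfcfbdcaacabddcdfdad
   2 |  20 | abddcdfdad
   3 |  18 | acabddcdfdad
   4 |  28 | ad
   5 |   6 | adbbcfcfbdcaacabddcdfdad
   6 |   8 | bbcfcfbdcaacabddcdfdad
   7 |   9 | bcfcfbdcaacabddcdfdad
   8 |  14 | bdcaacabddcdfdad
   9 |  21 | bddcdfdad
  10 |   0 | bddddaadbbcfcfbdcaacabddcdfdad
  11 |  16 | caacabddcdfdad
  12 |  19 | cabddcdfdad
  13 |  24 | cdfdad
  14 |  12 | cfbdcaacabddcdfdad
  15 |  10 | cfcfbdcaacabddcdfdad
  16 |  29 | d
  17 |   4 | daadbbcfcfbdcaacabddcdfdad
  18 |  27 | dad
  19 |   7 | dbbcfcfbdcaacabddcdfdad
  20 |  15 | dcaacabddcdfdad
  21 |  23 | dcdfdad
  22 |   3 | ddaadbbcfcfbdcaacabddcdfdad
  23 |  22 | ddcdfdad
  24 |   2 | dddaadbbcfcfbdcaacabddcdfdad
  25 |   1 | ddddaadbbcfcfbdcaacabddcdfdad
  26 |  25 | dfdad
  27 |  13 | fbdcaacabddcdfdad
  28 |  11 | fcfbdcaacabddcdfdad
  29 |  26 | fdad

[17, 5, 20, 18, 28, 6, 8, 9, 14, 21, 0, 16, 19, 24, 12, 10, 29, 4, 27, 7, 15, 23, 3, 22, 2, 1, 25, 13, 11, 26]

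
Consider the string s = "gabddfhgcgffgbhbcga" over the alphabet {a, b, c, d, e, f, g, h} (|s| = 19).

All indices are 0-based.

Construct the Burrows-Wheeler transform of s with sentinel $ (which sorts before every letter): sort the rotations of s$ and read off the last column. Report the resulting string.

agghagbgbdgfdc$fhcbf

rank  rotation              last
    0  $gabddfhgcgffgbhbcga  a
    1  a$gabddfhgcgffgbhbcg  g
    2  abddfhgcgffgbhbcga$g  g
    3  bcga$gabddfhgcgffgbh  h
    4  bddfhgcgffgbhbcga$ga  a
    5  bhbcga$gabddfhgcgffg  g
    6  cga$gabddfhgcgffgbhb  b
    7  cgffgbhbcga$gabddfhg  g
    8  ddfhgcgffgbhbcga$gab  b
    9  dfhgcgffgbhbcga$gabd  d
   10  ffgbhbcga$gabddfhgcg  g
   11  fgbhbcga$gabddfhgcgf  f
   12  fhgcgffgbhbcga$gabdd  d
   13  ga$gabddfhgcgffgbhbc  c
   14  gabddfhgcgffgbhbcga$  $
   15  gbhbcga$gabddfhgcgff  f
   16  gcgffgbhbcga$gabddfh  h
   17  gffgbhbcga$gabddfhgc  c
   18  hbcga$gabddfhgcgffgb  b
   19  hgcgffgbhbcga$gabddf  f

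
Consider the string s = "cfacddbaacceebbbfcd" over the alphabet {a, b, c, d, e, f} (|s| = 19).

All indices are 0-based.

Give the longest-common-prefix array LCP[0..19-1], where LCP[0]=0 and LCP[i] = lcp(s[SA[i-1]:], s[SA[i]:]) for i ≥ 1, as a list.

[0, 1, 2, 0, 1, 2, 1, 0, 1, 2, 1, 1, 0, 1, 1, 0, 1, 0, 1]

rank→(start, suffix):
  0 → (7, 'aacceebbbfcd')
  1 → (8, 'acceebbbfcd')
  2 → (2, 'acddbaacceebbbfcd')
  3 → (6, 'baacceebbbfcd')
  4 → (13, 'bbbfcd')
  5 → (14, 'bbfcd')
  6 → (15, 'bfcd')
  7 → (9, 'cceebbbfcd')
  8 → (17, 'cd')
  9 → (3, 'cddbaacceebbbfcd')
  10 → (10, 'ceebbbfcd')
  11 → (0, 'cfacddbaacceebbbfcd')
  12 → (18, 'd')
  13 → (5, 'dbaacceebbbfcd')
  14 → (4, 'ddbaacceebbbfcd')
  15 → (12, 'ebbbfcd')
  16 → (11, 'eebbbfcd')
  17 → (1, 'facddbaacceebbbfcd')
  18 → (16, 'fcd')

SA = [7, 8, 2, 6, 13, 14, 15, 9, 17, 3, 10, 0, 18, 5, 4, 12, 11, 1, 16]
rank  pair      lcp
   1  s[7:],s[8:]  1  'a'
   2  s[8:],s[2:]  2  'ac'
   3  s[2:],s[6:]  0  ''
   4  s[6:],s[13:]  1  'b'
   5  s[13:],s[14:]  2  'bb'
   6  s[14:],s[15:]  1  'b'
   7  s[15:],s[9:]  0  ''
   8  s[9:],s[17:]  1  'c'
   9  s[17:],s[3:]  2  'cd'
  10  s[3:],s[10:]  1  'c'
  11  s[10:],s[0:]  1  'c'
  12  s[0:],s[18:]  0  ''
  13  s[18:],s[5:]  1  'd'
  14  s[5:],s[4:]  1  'd'
  15  s[4:],s[12:]  0  ''
  16  s[12:],s[11:]  1  'e'
  17  s[11:],s[1:]  0  ''
  18  s[1:],s[16:]  1  'f'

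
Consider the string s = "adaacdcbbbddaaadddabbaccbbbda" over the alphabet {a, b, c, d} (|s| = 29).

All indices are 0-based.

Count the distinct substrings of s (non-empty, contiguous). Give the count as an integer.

rank | idx | suffix
   0 |  28 | a
   1 |  12 | aaadddabbaccbbbda
   2 |   2 | aacdcbbbddaaadddabbaccbbbda
   3 |  13 | aadddabbaccbbbda
   4 |  18 | abbaccbbbda
   5 |  21 | accbbbda
   6 |   3 | acdcbbbddaaadddabbaccbbbda
   7 |   0 | adaacdcbbbddaaadddabbaccbbbda
   8 |  14 | adddabbaccbbbda
   9 |  20 | baccbbbda
  10 |  19 | bbaccbbbda
  11 |  24 | bbbda
  12 |   7 | bbbddaaadddabbaccbbbda
  13 |  25 | bbda
  14 |   8 | bbddaaadddabbaccbbbda
  15 |  26 | bda
  16 |   9 | bddaaadddabbaccbbbda
  17 |  23 | cbbbda
  18 |   6 | cbbbddaaadddabbaccbbbda
  19 |  22 | ccbbbda
  20 |   4 | cdcbbbddaaadddabbaccbbbda
  21 |  27 | da
  22 |  11 | daaadddabbaccbbbda
  23 |   1 | daacdcbbbddaaadddabbaccbbbda
  24 |  17 | dabbaccbbbda
  25 |   5 | dcbbbddaaadddabbaccbbbda
  26 |  10 | ddaaadddabbaccbbbda
  27 |  16 | ddabbaccbbbda
  28 |  15 | dddabbaccbbbda

SA = [28, 12, 2, 13, 18, 21, 3, 0, 14, 20, 19, 24, 7, 25, 8, 26, 9, 23, 6, 22, 4, 27, 11, 1, 17, 5, 10, 16, 15]
i: (SA[i-1],SA[i]) lcp shared
  1: (28,12) 1 'a'
  2: (12,2) 2 'aa'
  3: (2,13) 2 'aa'
  4: (13,18) 1 'a'
  5: (18,21) 1 'a'
  6: (21,3) 2 'ac'
  7: (3,0) 1 'a'
  8: (0,14) 2 'ad'
  9: (14,20) 0 ''
  10: (20,19) 1 'b'
  11: (19,24) 2 'bb'
  12: (24,7) 4 'bbbd'
  13: (7,25) 2 'bb'
  14: (25,8) 3 'bbd'
  15: (8,26) 1 'b'
  16: (26,9) 2 'bd'
  17: (9,23) 0 ''
  18: (23,6) 5 'cbbbd'
  19: (6,22) 1 'c'
  20: (22,4) 1 'c'
  21: (4,27) 0 ''
  22: (27,11) 2 'da'
  23: (11,1) 3 'daa'
  24: (1,17) 2 'da'
  25: (17,5) 1 'd'
  26: (5,10) 1 'd'
  27: (10,16) 3 'dda'
  28: (16,15) 2 'dd'

n(n+1)/2 = 29·30/2 = 435
Σ LCP = 0 + 1 + 2 + 2 + 1 + 1 + 2 + 1 + 2 + 0 + 1 + 2 + 4 + 2 + 3 + 1 + 2 + 0 + 5 + 1 + 1 + 0 + 2 + 3 + 2 + 1 + 1 + 3 + 2 = 48
distinct = 435 − 48 = 387

387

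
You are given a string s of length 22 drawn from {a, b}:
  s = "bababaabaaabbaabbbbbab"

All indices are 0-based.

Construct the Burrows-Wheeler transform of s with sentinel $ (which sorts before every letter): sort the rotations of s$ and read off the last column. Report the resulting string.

bbbabbabbaaaaabba$abbba

rank  rotation                 last
    0  $bababaabaaabbaabbbbbab  b
    1  aaabbaabbbbbab$bababaab  b
    2  aabaaabbaabbbbbab$babab  b
    3  aabbaabbbbbab$bababaaba  a
    4  aabbbbbab$bababaabaaabb  b
    5  ab$bababaabaaabbaabbbbb  b
    6  abaaabbaabbbbbab$bababa  a
    7  abaabaaabbaabbbbbab$bab  b
    8  ababaabaaabbaabbbbbab$b  b
    9  abbaabbbbbab$bababaabaa  a
   10  abbbbbab$bababaabaaabba  a
   11  b$bababaabaaabbaabbbbba  a
   12  baaabbaabbbbbab$bababaa  a
   13  baabaaabbaabbbbbab$baba  a
   14  baabbbbbab$bababaabaaab  b
   15  bab$bababaabaaabbaabbbb  b
   16  babaabaaabbaabbbbbab$ba  a
   17  bababaabaaabbaabbbbbab$  $
   18  bbaabbbbbab$bababaabaaa  a
   19  bbab$bababaabaaabbaabbb  b
   20  bbbab$bababaabaaabbaabb  b
   21  bbbbab$bababaabaaabbaab  b
   22  bbbbbab$bababaabaaabbaa  a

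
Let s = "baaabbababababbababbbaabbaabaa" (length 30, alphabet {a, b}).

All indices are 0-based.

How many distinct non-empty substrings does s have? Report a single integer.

rank | idx | suffix
   0 |  29 | a
   1 |  28 | aa
   2 |   1 | aaabbababababbababbbaabbaabaa
   3 |  25 | aabaa
   4 |  21 | aabbaabaa
   5 |   2 | aabbababababbababbbaabbaabaa
   6 |  26 | abaa
   7 |   6 | ababababbababbbaabbaabaa
   8 |   8 | abababbababbbaabbaabaa
   9 |  10 | ababbababbbaabbaabaa
  10 |  15 | ababbbaabbaabaa
  11 |  22 | abbaabaa
  12 |   3 | abbababababbababbbaabbaabaa
  13 |  12 | abbababbbaabbaabaa
  14 |  17 | abbbaabbaabaa
  15 |  27 | baa
  16 |   0 | baaabbababababbababbbaabbaabaa
  17 |  24 | baabaa
  18 |  20 | baabbaabaa
  19 |   5 | bababababbababbbaabbaabaa
  20 |   7 | babababbababbbaabbaabaa
  21 |   9 | bababbababbbaabbaabaa
  22 |  14 | bababbbaabbaabaa
  23 |  11 | babbababbbaabbaabaa
  24 |  16 | babbbaabbaabaa
  25 |  23 | bbaabaa
  26 |  19 | bbaabbaabaa
  27 |   4 | bbababababbababbbaabbaabaa
  28 |  13 | bbababbbaabbaabaa
  29 |  18 | bbbaabbaabaa

SA = [29, 28, 1, 25, 21, 2, 26, 6, 8, 10, 15, 22, 3, 12, 17, 27, 0, 24, 20, 5, 7, 9, 14, 11, 16, 23, 19, 4, 13, 18]
rank  pair      lcp
   1  s[29:],s[28:]  1  'a'
   2  s[28:],s[1:]  2  'aa'
   3  s[1:],s[25:]  2  'aa'
   4  s[25:],s[21:]  3  'aab'
   5  s[21:],s[2:]  5  'aabba'
   6  s[2:],s[26:]  1  'a'
   7  s[26:],s[6:]  3  'aba'
   8  s[6:],s[8:]  6  'ababab'
   9  s[8:],s[10:]  4  'abab'
  10  s[10:],s[15:]  5  'ababb'
  11  s[15:],s[22:]  2  'ab'
  12  s[22:],s[3:]  4  'abba'
  13  s[3:],s[12:]  7  'abbabab'
  14  s[12:],s[17:]  3  'abb'
  15  s[17:],s[27:]  0  ''
  16  s[27:],s[0:]  3  'baa'
  17  s[0:],s[24:]  3  'baa'
  18  s[24:],s[20:]  4  'baab'
  19  s[20:],s[5:]  2  'ba'
  20  s[5:],s[7:]  7  'bababab'
  21  s[7:],s[9:]  5  'babab'
  22  s[9:],s[14:]  6  'bababb'
  23  s[14:],s[11:]  3  'bab'
  24  s[11:],s[16:]  4  'babb'
  25  s[16:],s[23:]  1  'b'
  26  s[23:],s[19:]  5  'bbaab'
  27  s[19:],s[4:]  3  'bba'
  28  s[4:],s[13:]  6  'bbabab'
  29  s[13:],s[18:]  2  'bb'

n(n+1)/2 = 30·31/2 = 465
Σ LCP = 0 + 1 + 2 + 2 + 3 + 5 + 1 + 3 + 6 + 4 + 5 + 2 + 4 + 7 + 3 + 0 + 3 + 3 + 4 + 2 + 7 + 5 + 6 + 3 + 4 + 1 + 5 + 3 + 6 + 2 = 102
distinct = 465 − 102 = 363

363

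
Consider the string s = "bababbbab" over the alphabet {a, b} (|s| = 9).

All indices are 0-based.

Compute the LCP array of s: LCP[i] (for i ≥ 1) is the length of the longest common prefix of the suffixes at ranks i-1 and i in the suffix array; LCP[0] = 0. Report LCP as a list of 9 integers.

sorted suffixes:
  #0 SA[0]=7  'ab'
  #1 SA[1]=1  'ababbbab'
  #2 SA[2]=3  'abbbab'
  #3 SA[3]=8  'b'
  #4 SA[4]=6  'bab'
  #5 SA[5]=0  'bababbbab'
  #6 SA[6]=2  'babbbab'
  #7 SA[7]=5  'bbab'
  #8 SA[8]=4  'bbbab'

SA = [7, 1, 3, 8, 6, 0, 2, 5, 4]
i: (SA[i-1],SA[i]) lcp shared
  1: (7,1) 2 'ab'
  2: (1,3) 2 'ab'
  3: (3,8) 0 ''
  4: (8,6) 1 'b'
  5: (6,0) 3 'bab'
  6: (0,2) 3 'bab'
  7: (2,5) 1 'b'
  8: (5,4) 2 'bb'

[0, 2, 2, 0, 1, 3, 3, 1, 2]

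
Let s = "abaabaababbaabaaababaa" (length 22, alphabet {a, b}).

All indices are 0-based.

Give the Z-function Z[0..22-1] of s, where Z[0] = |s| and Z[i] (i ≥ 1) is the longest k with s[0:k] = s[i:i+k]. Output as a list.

[22, 0, 1, 6, 0, 1, 3, 0, 2, 0, 0, 1, 4, 0, 1, 1, 3, 0, 4, 0, 1, 1]

Z[0]=22
i=1: i≥r, start 0; Z[1]=0
i=2: i≥r, start 0; Z[2]=1 scan→box=[2,3)
i=3: i≥r, start 0; Z[3]=6 scan→box=[3,9)
i=4: min(r-i=5, Z[1]=0)=0; Z[4]=0
i=5: min(r-i=4, Z[2]=1)=1; Z[5]=1
i=6: min(r-i=3, Z[3]=6)=3; Z[6]=3
i=7: min(r-i=2, Z[4]=0)=0; Z[7]=0
i=8: min(r-i=1, Z[5]=1)=1; Z[8]=2 scan→box=[8,10)
i=9: min(r-i=1, Z[1]=0)=0; Z[9]=0
i=10: i≥r, start 0; Z[10]=0
i=11: i≥r, start 0; Z[11]=1 scan→box=[11,12)
i=12: i≥r, start 0; Z[12]=4 scan→box=[12,16)
i=13: min(r-i=3, Z[1]=0)=0; Z[13]=0
i=14: min(r-i=2, Z[2]=1)=1; Z[14]=1
i=15: min(r-i=1, Z[3]=6)=1; Z[15]=1
i=16: i≥r, start 0; Z[16]=3 scan→box=[16,19)
i=17: min(r-i=2, Z[1]=0)=0; Z[17]=0
i=18: min(r-i=1, Z[2]=1)=1; Z[18]=4 scan→box=[18,22)
i=19: min(r-i=3, Z[1]=0)=0; Z[19]=0
i=20: min(r-i=2, Z[2]=1)=1; Z[20]=1
i=21: min(r-i=1, Z[3]=6)=1; Z[21]=1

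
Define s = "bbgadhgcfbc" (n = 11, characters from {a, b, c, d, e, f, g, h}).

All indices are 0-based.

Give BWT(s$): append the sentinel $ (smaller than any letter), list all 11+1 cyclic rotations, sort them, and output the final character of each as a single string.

cg$fbbgacbhd

rank  rotation      last
    0  $bbgadhgcfbc  c
    1  adhgcfbc$bbg  g
    2  bbgadhgcfbc$  $
    3  bc$bbgadhgcf  f
    4  bgadhgcfbc$b  b
    5  c$bbgadhgcfb  b
    6  cfbc$bbgadhg  g
    7  dhgcfbc$bbga  a
    8  fbc$bbgadhgc  c
    9  gadhgcfbc$bb  b
   10  gcfbc$bbgadh  h
   11  hgcfbc$bbgad  d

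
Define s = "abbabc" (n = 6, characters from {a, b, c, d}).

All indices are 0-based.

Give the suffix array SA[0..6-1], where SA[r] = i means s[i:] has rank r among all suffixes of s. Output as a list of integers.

sorted suffixes:
  #0 SA[0]=0  'abbabc'
  #1 SA[1]=3  'abc'
  #2 SA[2]=2  'babc'
  #3 SA[3]=1  'bbabc'
  #4 SA[4]=4  'bc'
  #5 SA[5]=5  'c'

[0, 3, 2, 1, 4, 5]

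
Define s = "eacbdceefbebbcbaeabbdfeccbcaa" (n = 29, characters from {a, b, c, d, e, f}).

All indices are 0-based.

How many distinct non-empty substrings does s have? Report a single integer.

406

rank | idx | suffix
   0 |  28 | a
   1 |  27 | aa
   2 |  17 | abbdfeccbcaa
   3 |   1 | acbdceefbebbcbaeabbdfeccbcaa
   4 |  15 | aeabbdfeccbcaa
   5 |  14 | baeabbdfeccbcaa
   6 |  11 | bbcbaeabbdfeccbcaa
   7 |  18 | bbdfeccbcaa
   8 |  25 | bcaa
   9 |  12 | bcbaeabbdfeccbcaa
  10 |   3 | bdceefbebbcbaeabbdfeccbcaa
  11 |  19 | bdfeccbcaa
  12 |   9 | bebbcbaeabbdfeccbcaa
  13 |  26 | caa
  14 |  13 | cbaeabbdfeccbcaa
  15 |  24 | cbcaa
  16 |   2 | cbdceefbebbcbaeabbdfeccbcaa
  17 |  23 | ccbcaa
  18 |   5 | ceefbebbcbaeabbdfeccbcaa
  19 |   4 | dceefbebbcbaeabbdfeccbcaa
  20 |  20 | dfeccbcaa
  21 |  16 | eabbdfeccbcaa
  22 |   0 | eacbdceefbebbcbaeabbdfeccbcaa
  23 |  10 | ebbcbaeabbdfeccbcaa
  24 |  22 | eccbcaa
  25 |   6 | eefbebbcbaeabbdfeccbcaa
  26 |   7 | efbebbcbaeabbdfeccbcaa
  27 |   8 | fbebbcbaeabbdfeccbcaa
  28 |  21 | feccbcaa

SA = [28, 27, 17, 1, 15, 14, 11, 18, 25, 12, 3, 19, 9, 26, 13, 24, 2, 23, 5, 4, 20, 16, 0, 10, 22, 6, 7, 8, 21]
i: (SA[i-1],SA[i]) lcp shared
  1: (28,27) 1 'a'
  2: (27,17) 1 'a'
  3: (17,1) 1 'a'
  4: (1,15) 1 'a'
  5: (15,14) 0 ''
  6: (14,11) 1 'b'
  7: (11,18) 2 'bb'
  8: (18,25) 1 'b'
  9: (25,12) 2 'bc'
  10: (12,3) 1 'b'
  11: (3,19) 2 'bd'
  12: (19,9) 1 'b'
  13: (9,26) 0 ''
  14: (26,13) 1 'c'
  15: (13,24) 2 'cb'
  16: (24,2) 2 'cb'
  17: (2,23) 1 'c'
  18: (23,5) 1 'c'
  19: (5,4) 0 ''
  20: (4,20) 1 'd'
  21: (20,16) 0 ''
  22: (16,0) 2 'ea'
  23: (0,10) 1 'e'
  24: (10,22) 1 'e'
  25: (22,6) 1 'e'
  26: (6,7) 1 'e'
  27: (7,8) 0 ''
  28: (8,21) 1 'f'

n(n+1)/2 = 29·30/2 = 435
Σ LCP = 0 + 1 + 1 + 1 + 1 + 0 + 1 + 2 + 1 + 2 + 1 + 2 + 1 + 0 + 1 + 2 + 2 + 1 + 1 + 0 + 1 + 0 + 2 + 1 + 1 + 1 + 1 + 0 + 1 = 29
distinct = 435 − 29 = 406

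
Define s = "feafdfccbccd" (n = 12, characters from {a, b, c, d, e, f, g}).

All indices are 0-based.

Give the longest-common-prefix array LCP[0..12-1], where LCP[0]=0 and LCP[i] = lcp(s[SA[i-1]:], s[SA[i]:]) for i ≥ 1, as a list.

rank→(start, suffix):
  0 → (2, 'afdfccbccd')
  1 → (8, 'bccd')
  2 → (7, 'cbccd')
  3 → (6, 'ccbccd')
  4 → (9, 'ccd')
  5 → (10, 'cd')
  6 → (11, 'd')
  7 → (4, 'dfccbccd')
  8 → (1, 'eafdfccbccd')
  9 → (5, 'fccbccd')
  10 → (3, 'fdfccbccd')
  11 → (0, 'feafdfccbccd')

SA = [2, 8, 7, 6, 9, 10, 11, 4, 1, 5, 3, 0]
rank  pair      lcp
   1  s[2:],s[8:]  0  ''
   2  s[8:],s[7:]  0  ''
   3  s[7:],s[6:]  1  'c'
   4  s[6:],s[9:]  2  'cc'
   5  s[9:],s[10:]  1  'c'
   6  s[10:],s[11:]  0  ''
   7  s[11:],s[4:]  1  'd'
   8  s[4:],s[1:]  0  ''
   9  s[1:],s[5:]  0  ''
  10  s[5:],s[3:]  1  'f'
  11  s[3:],s[0:]  1  'f'

[0, 0, 0, 1, 2, 1, 0, 1, 0, 0, 1, 1]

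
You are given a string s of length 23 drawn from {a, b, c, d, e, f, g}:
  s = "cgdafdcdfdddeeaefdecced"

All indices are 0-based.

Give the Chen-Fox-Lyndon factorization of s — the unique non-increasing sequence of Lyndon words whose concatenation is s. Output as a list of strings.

emit factor 1: 'cgd' (i=0, period=3)
emit factor 2: 'afdcdfdddee' (i=3, period=11)
emit factor 3: 'aefdecced' (i=14, period=9)

["cgd", "afdcdfdddee", "aefdecced"]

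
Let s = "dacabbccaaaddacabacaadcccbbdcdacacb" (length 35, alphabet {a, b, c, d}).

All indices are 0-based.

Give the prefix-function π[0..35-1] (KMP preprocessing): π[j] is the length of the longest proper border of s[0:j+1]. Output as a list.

π[0] = 0
j=1 s[j]='a': π[1]=0 (border '')
j=2 s[j]='c': π[2]=0 (border '')
j=3 s[j]='a': π[3]=0 (border '')
j=4 s[j]='b': π[4]=0 (border '')
j=5 s[j]='b': π[5]=0 (border '')
j=6 s[j]='c': π[6]=0 (border '')
j=7 s[j]='c': π[7]=0 (border '')
j=8 s[j]='a': π[8]=0 (border '')
j=9 s[j]='a': π[9]=0 (border '')
j=10 s[j]='a': π[10]=0 (border '')
j=11 s[j]='d': π[11]=1 (border 'd')
j=12 s[j]='d': k: 1→0; π[12]=1 (border 'd')
j=13 s[j]='a': π[13]=2 (border 'da')
j=14 s[j]='c': π[14]=3 (border 'dac')
j=15 s[j]='a': π[15]=4 (border 'daca')
j=16 s[j]='b': π[16]=5 (border 'dacab')
j=17 s[j]='a': k: 5→0; π[17]=0 (border '')
j=18 s[j]='c': π[18]=0 (border '')
j=19 s[j]='a': π[19]=0 (border '')
j=20 s[j]='a': π[20]=0 (border '')
j=21 s[j]='d': π[21]=1 (border 'd')
j=22 s[j]='c': k: 1→0; π[22]=0 (border '')
j=23 s[j]='c': π[23]=0 (border '')
j=24 s[j]='c': π[24]=0 (border '')
j=25 s[j]='b': π[25]=0 (border '')
j=26 s[j]='b': π[26]=0 (border '')
j=27 s[j]='d': π[27]=1 (border 'd')
j=28 s[j]='c': k: 1→0; π[28]=0 (border '')
j=29 s[j]='d': π[29]=1 (border 'd')
j=30 s[j]='a': π[30]=2 (border 'da')
j=31 s[j]='c': π[31]=3 (border 'dac')
j=32 s[j]='a': π[32]=4 (border 'daca')
j=33 s[j]='c': k: 4→0; π[33]=0 (border '')
j=34 s[j]='b': π[34]=0 (border '')

[0, 0, 0, 0, 0, 0, 0, 0, 0, 0, 0, 1, 1, 2, 3, 4, 5, 0, 0, 0, 0, 1, 0, 0, 0, 0, 0, 1, 0, 1, 2, 3, 4, 0, 0]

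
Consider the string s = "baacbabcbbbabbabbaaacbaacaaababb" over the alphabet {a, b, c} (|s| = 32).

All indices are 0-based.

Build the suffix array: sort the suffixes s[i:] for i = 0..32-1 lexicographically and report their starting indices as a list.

[25, 17, 26, 22, 18, 1, 27, 29, 14, 11, 5, 23, 19, 2, 31, 16, 21, 0, 28, 13, 10, 4, 30, 15, 12, 9, 8, 6, 24, 20, 3, 7]

sorted suffixes:
  #0 SA[0]=25  'aaababb'
  #1 SA[1]=17  'aaacbaacaaababb'
  #2 SA[2]=26  'aababb'
  #3 SA[3]=22  'aacaaababb'
  #4 SA[4]=18  'aacbaacaaababb'
  #5 SA[5]=1  'aacbabcbbbabbabbaaacbaacaaababb'
  #6 SA[6]=27  'ababb'
  #7 SA[7]=29  'abb'
  #8 SA[8]=14  'abbaaacbaacaaababb'
  #9 SA[9]=11  'abbabbaaacbaacaaababb'
  #10 SA[10]=5  'abcbbbabbabbaaacbaacaaababb'
  #11 SA[11]=23  'acaaababb'
  #12 SA[12]=19  'acbaacaaababb'
  #13 SA[13]=2  'acbabcbbbabbabbaaacbaacaaababb'
  #14 SA[14]=31  'b'
  #15 SA[15]=16  'baaacbaacaaababb'
  #16 SA[16]=21  'baacaaababb'
  #17 SA[17]=0  'baacbabcbbbabbabbaaacbaacaaababb'
  #18 SA[18]=28  'babb'
  #19 SA[19]=13  'babbaaacbaacaaababb'
  #20 SA[20]=10  'babbabbaaacbaacaaababb'
  #21 SA[21]=4  'babcbbbabbabbaaacbaacaaababb'
  #22 SA[22]=30  'bb'
  #23 SA[23]=15  'bbaaacbaacaaababb'
  #24 SA[24]=12  'bbabbaaacbaacaaababb'
  #25 SA[25]=9  'bbabbabbaaacbaacaaababb'
  #26 SA[26]=8  'bbbabbabbaaacbaacaaababb'
  #27 SA[27]=6  'bcbbbabbabbaaacbaacaaababb'
  #28 SA[28]=24  'caaababb'
  #29 SA[29]=20  'cbaacaaababb'
  #30 SA[30]=3  'cbabcbbbabbabbaaacbaacaaababb'
  #31 SA[31]=7  'cbbbabbabbaaacbaacaaababb'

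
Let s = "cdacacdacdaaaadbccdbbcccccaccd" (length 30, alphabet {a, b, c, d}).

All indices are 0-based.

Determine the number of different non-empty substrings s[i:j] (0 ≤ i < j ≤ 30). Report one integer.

407

rank | idx | suffix
   0 |  10 | aaaadbccdbbcccccaccd
   1 |  11 | aaadbccdbbcccccaccd
   2 |  12 | aadbccdbbcccccaccd
   3 |   2 | acacdacdaaaadbccdbbcccccaccd
   4 |  26 | accd
   5 |   7 | acdaaaadbccdbbcccccaccd
   6 |   4 | acdacdaaaadbccdbbcccccaccd
   7 |  13 | adbccdbbcccccaccd
   8 |  19 | bbcccccaccd
   9 |  20 | bcccccaccd
  10 |  15 | bccdbbcccccaccd
  11 |  25 | caccd
  12 |   3 | cacdacdaaaadbccdbbcccccaccd
  13 |  24 | ccaccd
  14 |  23 | cccaccd
  15 |  22 | ccccaccd
  16 |  21 | cccccaccd
  17 |  27 | ccd
  18 |  16 | ccdbbcccccaccd
  19 |  28 | cd
  20 |   8 | cdaaaadbccdbbcccccaccd
  21 |   0 | cdacacdacdaaaadbccdbbcccccaccd
  22 |   5 | cdacdaaaadbccdbbcccccaccd
  23 |  17 | cdbbcccccaccd
  24 |  29 | d
  25 |   9 | daaaadbccdbbcccccaccd
  26 |   1 | dacacdacdaaaadbccdbbcccccaccd
  27 |   6 | dacdaaaadbccdbbcccccaccd
  28 |  18 | dbbcccccaccd
  29 |  14 | dbccdbbcccccaccd

SA = [10, 11, 12, 2, 26, 7, 4, 13, 19, 20, 15, 25, 3, 24, 23, 22, 21, 27, 16, 28, 8, 0, 5, 17, 29, 9, 1, 6, 18, 14]
rank  pair      lcp
   1  s[10:],s[11:]  3  'aaa'
   2  s[11:],s[12:]  2  'aa'
   3  s[12:],s[2:]  1  'a'
   4  s[2:],s[26:]  2  'ac'
   5  s[26:],s[7:]  2  'ac'
   6  s[7:],s[4:]  4  'acda'
   7  s[4:],s[13:]  1  'a'
   8  s[13:],s[19:]  0  ''
   9  s[19:],s[20:]  1  'b'
  10  s[20:],s[15:]  3  'bcc'
  11  s[15:],s[25:]  0  ''
  12  s[25:],s[3:]  3  'cac'
  13  s[3:],s[24:]  1  'c'
  14  s[24:],s[23:]  2  'cc'
  15  s[23:],s[22:]  3  'ccc'
  16  s[22:],s[21:]  4  'cccc'
  17  s[21:],s[27:]  2  'cc'
  18  s[27:],s[16:]  3  'ccd'
  19  s[16:],s[28:]  1  'c'
  20  s[28:],s[8:]  2  'cd'
  21  s[8:],s[0:]  3  'cda'
  22  s[0:],s[5:]  4  'cdac'
  23  s[5:],s[17:]  2  'cd'
  24  s[17:],s[29:]  0  ''
  25  s[29:],s[9:]  1  'd'
  26  s[9:],s[1:]  2  'da'
  27  s[1:],s[6:]  3  'dac'
  28  s[6:],s[18:]  1  'd'
  29  s[18:],s[14:]  2  'db'

n(n+1)/2 = 30·31/2 = 465
Σ LCP = 0 + 3 + 2 + 1 + 2 + 2 + 4 + 1 + 0 + 1 + 3 + 0 + 3 + 1 + 2 + 3 + 4 + 2 + 3 + 1 + 2 + 3 + 4 + 2 + 0 + 1 + 2 + 3 + 1 + 2 = 58
distinct = 465 − 58 = 407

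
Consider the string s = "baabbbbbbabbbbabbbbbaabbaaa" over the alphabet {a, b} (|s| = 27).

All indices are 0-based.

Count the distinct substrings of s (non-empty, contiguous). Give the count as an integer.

sorted suffixes:
  #0 SA[0]=26  'a'
  #1 SA[1]=25  'aa'
  #2 SA[2]=24  'aaa'
  #3 SA[3]=20  'aabbaaa'
  #4 SA[4]=1  'aabbbbbbabbbbabbbbbaabbaaa'
  #5 SA[5]=21  'abbaaa'
  #6 SA[6]=9  'abbbbabbbbbaabbaaa'
  #7 SA[7]=14  'abbbbbaabbaaa'
  #8 SA[8]=2  'abbbbbbabbbbabbbbbaabbaaa'
  #9 SA[9]=23  'baaa'
  #10 SA[10]=19  'baabbaaa'
  #11 SA[11]=0  'baabbbbbbabbbbabbbbbaabbaaa'
  #12 SA[12]=8  'babbbbabbbbbaabbaaa'
  #13 SA[13]=13  'babbbbbaabbaaa'
  #14 SA[14]=22  'bbaaa'
  #15 SA[15]=18  'bbaabbaaa'
  #16 SA[16]=7  'bbabbbbabbbbbaabbaaa'
  #17 SA[17]=12  'bbabbbbbaabbaaa'
  #18 SA[18]=17  'bbbaabbaaa'
  #19 SA[19]=6  'bbbabbbbabbbbbaabbaaa'
  #20 SA[20]=11  'bbbabbbbbaabbaaa'
  #21 SA[21]=16  'bbbbaabbaaa'
  #22 SA[22]=5  'bbbbabbbbabbbbbaabbaaa'
  #23 SA[23]=10  'bbbbabbbbbaabbaaa'
  #24 SA[24]=15  'bbbbbaabbaaa'
  #25 SA[25]=4  'bbbbbabbbbabbbbbaabbaaa'
  #26 SA[26]=3  'bbbbbbabbbbabbbbbaabbaaa'

SA = [26, 25, 24, 20, 1, 21, 9, 14, 2, 23, 19, 0, 8, 13, 22, 18, 7, 12, 17, 6, 11, 16, 5, 10, 15, 4, 3]
rank  pair      lcp
   1  s[26:],s[25:]  1  'a'
   2  s[25:],s[24:]  2  'aa'
   3  s[24:],s[20:]  2  'aa'
   4  s[20:],s[1:]  4  'aabb'
   5  s[1:],s[21:]  1  'a'
   6  s[21:],s[9:]  3  'abb'
   7  s[9:],s[14:]  5  'abbbb'
   8  s[14:],s[2:]  6  'abbbbb'
   9  s[2:],s[23:]  0  ''
  10  s[23:],s[19:]  3  'baa'
  11  s[19:],s[0:]  5  'baabb'
  12  s[0:],s[8:]  2  'ba'
  13  s[8:],s[13:]  6  'babbbb'
  14  s[13:],s[22:]  1  'b'
  15  s[22:],s[18:]  4  'bbaa'
  16  s[18:],s[7:]  3  'bba'
  17  s[7:],s[12:]  7  'bbabbbb'
  18  s[12:],s[17:]  2  'bb'
  19  s[17:],s[6:]  4  'bbba'
  20  s[6:],s[11:]  8  'bbbabbbb'
  21  s[11:],s[16:]  3  'bbb'
  22  s[16:],s[5:]  5  'bbbba'
  23  s[5:],s[10:]  9  'bbbbabbbb'
  24  s[10:],s[15:]  4  'bbbb'
  25  s[15:],s[4:]  6  'bbbbba'
  26  s[4:],s[3:]  5  'bbbbb'

n(n+1)/2 = 27·28/2 = 378
Σ LCP = 0 + 1 + 2 + 2 + 4 + 1 + 3 + 5 + 6 + 0 + 3 + 5 + 2 + 6 + 1 + 4 + 3 + 7 + 2 + 4 + 8 + 3 + 5 + 9 + 4 + 6 + 5 = 101
distinct = 378 − 101 = 277

277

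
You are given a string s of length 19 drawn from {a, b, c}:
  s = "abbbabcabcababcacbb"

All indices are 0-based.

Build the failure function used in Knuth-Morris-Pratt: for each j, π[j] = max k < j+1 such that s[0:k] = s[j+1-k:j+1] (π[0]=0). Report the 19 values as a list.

[0, 0, 0, 0, 1, 2, 0, 1, 2, 0, 1, 2, 1, 2, 0, 1, 0, 0, 0]

π[0] = 0
j=1 s[j]='b': π[1]=0 (border '')
j=2 s[j]='b': π[2]=0 (border '')
j=3 s[j]='b': π[3]=0 (border '')
j=4 s[j]='a': π[4]=1 (border 'a')
j=5 s[j]='b': π[5]=2 (border 'ab')
j=6 s[j]='c': k: 2→0; π[6]=0 (border '')
j=7 s[j]='a': π[7]=1 (border 'a')
j=8 s[j]='b': π[8]=2 (border 'ab')
j=9 s[j]='c': k: 2→0; π[9]=0 (border '')
j=10 s[j]='a': π[10]=1 (border 'a')
j=11 s[j]='b': π[11]=2 (border 'ab')
j=12 s[j]='a': k: 2→0; π[12]=1 (border 'a')
j=13 s[j]='b': π[13]=2 (border 'ab')
j=14 s[j]='c': k: 2→0; π[14]=0 (border '')
j=15 s[j]='a': π[15]=1 (border 'a')
j=16 s[j]='c': k: 1→0; π[16]=0 (border '')
j=17 s[j]='b': π[17]=0 (border '')
j=18 s[j]='b': π[18]=0 (border '')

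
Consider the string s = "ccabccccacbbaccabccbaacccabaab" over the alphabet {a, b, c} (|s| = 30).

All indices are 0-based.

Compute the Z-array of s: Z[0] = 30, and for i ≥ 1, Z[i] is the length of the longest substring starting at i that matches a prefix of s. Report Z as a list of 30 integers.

[30, 1, 0, 0, 2, 2, 3, 1, 0, 1, 0, 0, 0, 6, 1, 0, 0, 2, 1, 0, 0, 0, 2, 4, 1, 0, 0, 0, 0, 0]

Z[0]=30
i=1: outside box; Z[1]=1 grow→box=[1,2)
i=2: outside box; Z[2]=0
i=3: outside box; Z[3]=0
i=4: outside box; Z[4]=2 grow→box=[4,6)
i=5: min(r-i=1, Z[1]=1)=1; Z[5]=2 grow→box=[5,7)
i=6: min(r-i=1, Z[1]=1)=1; Z[6]=3 grow→box=[6,9)
i=7: min(r-i=2, Z[1]=1)=1; Z[7]=1
i=8: min(r-i=1, Z[2]=0)=0; Z[8]=0
i=9: outside box; Z[9]=1 grow→box=[9,10)
i=10: outside box; Z[10]=0
i=11: outside box; Z[11]=0
i=12: outside box; Z[12]=0
i=13: outside box; Z[13]=6 grow→box=[13,19)
i=14: min(r-i=5, Z[1]=1)=1; Z[14]=1
i=15: min(r-i=4, Z[2]=0)=0; Z[15]=0
i=16: min(r-i=3, Z[3]=0)=0; Z[16]=0
i=17: min(r-i=2, Z[4]=2)=2; Z[17]=2
i=18: min(r-i=1, Z[5]=2)=1; Z[18]=1
i=19: outside box; Z[19]=0
i=20: outside box; Z[20]=0
i=21: outside box; Z[21]=0
i=22: outside box; Z[22]=2 grow→box=[22,24)
i=23: min(r-i=1, Z[1]=1)=1; Z[23]=4 grow→box=[23,27)
i=24: min(r-i=3, Z[1]=1)=1; Z[24]=1
i=25: min(r-i=2, Z[2]=0)=0; Z[25]=0
i=26: min(r-i=1, Z[3]=0)=0; Z[26]=0
i=27: outside box; Z[27]=0
i=28: outside box; Z[28]=0
i=29: outside box; Z[29]=0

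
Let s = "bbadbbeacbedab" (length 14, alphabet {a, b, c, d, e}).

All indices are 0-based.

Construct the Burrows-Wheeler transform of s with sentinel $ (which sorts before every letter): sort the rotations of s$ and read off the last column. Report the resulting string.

bdebab$dbcaeabb

rank  rotation         last
    0  $bbadbbeacbedab  b
    1  ab$bbadbbeacbed  d
    2  acbedab$bbadbbe  e
    3  adbbeacbedab$bb  b
    4  b$bbadbbeacbeda  a
    5  badbbeacbedab$b  b
    6  bbadbbeacbedab$  $
    7  bbeacbedab$bbad  d
    8  beacbedab$bbadb  b
    9  bedab$bbadbbeac  c
   10  cbedab$bbadbbea  a
   11  dab$bbadbbeacbe  e
   12  dbbeacbedab$bba  a
   13  eacbedab$bbadbb  b
   14  edab$bbadbbeacb  b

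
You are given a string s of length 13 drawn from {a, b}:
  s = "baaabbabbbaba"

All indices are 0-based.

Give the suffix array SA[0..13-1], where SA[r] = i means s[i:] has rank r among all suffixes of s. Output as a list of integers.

[12, 1, 2, 10, 3, 6, 11, 0, 9, 5, 8, 4, 7]

sorted suffixes:
  #0 SA[0]=12  'a'
  #1 SA[1]=1  'aaabbabbbaba'
  #2 SA[2]=2  'aabbabbbaba'
  #3 SA[3]=10  'aba'
  #4 SA[4]=3  'abbabbbaba'
  #5 SA[5]=6  'abbbaba'
  #6 SA[6]=11  'ba'
  #7 SA[7]=0  'baaabbabbbaba'
  #8 SA[8]=9  'baba'
  #9 SA[9]=5  'babbbaba'
  #10 SA[10]=8  'bbaba'
  #11 SA[11]=4  'bbabbbaba'
  #12 SA[12]=7  'bbbaba'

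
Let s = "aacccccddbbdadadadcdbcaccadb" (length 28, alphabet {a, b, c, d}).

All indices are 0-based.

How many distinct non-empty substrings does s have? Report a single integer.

sorted suffixes:
  #0 SA[0]=0  'aacccccddbbdadadadcdbcaccadb'
  #1 SA[1]=22  'accadb'
  #2 SA[2]=1  'acccccddbbdadadadcdbcaccadb'
  #3 SA[3]=12  'adadadcdbcaccadb'
  #4 SA[4]=14  'adadcdbcaccadb'
  #5 SA[5]=25  'adb'
  #6 SA[6]=16  'adcdbcaccadb'
  #7 SA[7]=27  'b'
  #8 SA[8]=9  'bbdadadadcdbcaccadb'
  #9 SA[9]=20  'bcaccadb'
  #10 SA[10]=10  'bdadadadcdbcaccadb'
  #11 SA[11]=21  'caccadb'
  #12 SA[12]=24  'cadb'
  #13 SA[13]=23  'ccadb'
  #14 SA[14]=2  'cccccddbbdadadadcdbcaccadb'
  #15 SA[15]=3  'ccccddbbdadadadcdbcaccadb'
  #16 SA[16]=4  'cccddbbdadadadcdbcaccadb'
  #17 SA[17]=5  'ccddbbdadadadcdbcaccadb'
  #18 SA[18]=18  'cdbcaccadb'
  #19 SA[19]=6  'cddbbdadadadcdbcaccadb'
  #20 SA[20]=11  'dadadadcdbcaccadb'
  #21 SA[21]=13  'dadadcdbcaccadb'
  #22 SA[22]=15  'dadcdbcaccadb'
  #23 SA[23]=26  'db'
  #24 SA[24]=8  'dbbdadadadcdbcaccadb'
  #25 SA[25]=19  'dbcaccadb'
  #26 SA[26]=17  'dcdbcaccadb'
  #27 SA[27]=7  'ddbbdadadadcdbcaccadb'

SA = [0, 22, 1, 12, 14, 25, 16, 27, 9, 20, 10, 21, 24, 23, 2, 3, 4, 5, 18, 6, 11, 13, 15, 26, 8, 19, 17, 7]
i: (SA[i-1],SA[i]) lcp shared
  1: (0,22) 1 'a'
  2: (22,1) 3 'acc'
  3: (1,12) 1 'a'
  4: (12,14) 4 'adad'
  5: (14,25) 2 'ad'
  6: (25,16) 2 'ad'
  7: (16,27) 0 ''
  8: (27,9) 1 'b'
  9: (9,20) 1 'b'
  10: (20,10) 1 'b'
  11: (10,21) 0 ''
  12: (21,24) 2 'ca'
  13: (24,23) 1 'c'
  14: (23,2) 2 'cc'
  15: (2,3) 4 'cccc'
  16: (3,4) 3 'ccc'
  17: (4,5) 2 'cc'
  18: (5,18) 1 'c'
  19: (18,6) 2 'cd'
  20: (6,11) 0 ''
  21: (11,13) 5 'dadad'
  22: (13,15) 3 'dad'
  23: (15,26) 1 'd'
  24: (26,8) 2 'db'
  25: (8,19) 2 'db'
  26: (19,17) 1 'd'
  27: (17,7) 1 'd'

n(n+1)/2 = 28·29/2 = 406
Σ LCP = 0 + 1 + 3 + 1 + 4 + 2 + 2 + 0 + 1 + 1 + 1 + 0 + 2 + 1 + 2 + 4 + 3 + 2 + 1 + 2 + 0 + 5 + 3 + 1 + 2 + 2 + 1 + 1 = 48
distinct = 406 − 48 = 358

358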